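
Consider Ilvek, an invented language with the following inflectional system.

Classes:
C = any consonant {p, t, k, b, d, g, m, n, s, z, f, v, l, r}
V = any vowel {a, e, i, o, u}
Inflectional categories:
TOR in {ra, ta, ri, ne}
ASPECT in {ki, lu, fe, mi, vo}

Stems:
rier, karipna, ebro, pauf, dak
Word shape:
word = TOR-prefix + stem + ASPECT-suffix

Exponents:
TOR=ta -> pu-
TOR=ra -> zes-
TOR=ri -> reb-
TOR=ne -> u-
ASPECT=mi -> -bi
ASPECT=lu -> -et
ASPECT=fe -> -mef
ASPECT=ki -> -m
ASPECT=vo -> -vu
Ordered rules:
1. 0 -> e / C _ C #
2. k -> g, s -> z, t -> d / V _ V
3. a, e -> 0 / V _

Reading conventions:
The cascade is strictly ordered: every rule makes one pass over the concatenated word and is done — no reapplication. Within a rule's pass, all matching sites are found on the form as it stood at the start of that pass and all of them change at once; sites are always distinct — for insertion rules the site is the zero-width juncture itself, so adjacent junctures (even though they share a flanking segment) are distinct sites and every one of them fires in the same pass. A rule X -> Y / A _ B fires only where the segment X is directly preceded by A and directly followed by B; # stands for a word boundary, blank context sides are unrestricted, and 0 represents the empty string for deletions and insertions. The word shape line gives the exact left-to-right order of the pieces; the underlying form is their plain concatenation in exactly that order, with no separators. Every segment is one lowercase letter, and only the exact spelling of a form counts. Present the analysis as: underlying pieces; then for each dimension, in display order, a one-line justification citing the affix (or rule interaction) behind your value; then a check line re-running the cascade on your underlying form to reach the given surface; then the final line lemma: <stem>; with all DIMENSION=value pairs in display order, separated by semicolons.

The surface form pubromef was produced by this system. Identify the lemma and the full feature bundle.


underlying: pu-ebro-mef
TOR=ta - signalled by the affix pu-
ASPECT=fe - signalled by the affix -mef
check: puebromef -> puebromef -> puebromef -> pubromef
lemma: ebro; TOR=ta; ASPECT=fe


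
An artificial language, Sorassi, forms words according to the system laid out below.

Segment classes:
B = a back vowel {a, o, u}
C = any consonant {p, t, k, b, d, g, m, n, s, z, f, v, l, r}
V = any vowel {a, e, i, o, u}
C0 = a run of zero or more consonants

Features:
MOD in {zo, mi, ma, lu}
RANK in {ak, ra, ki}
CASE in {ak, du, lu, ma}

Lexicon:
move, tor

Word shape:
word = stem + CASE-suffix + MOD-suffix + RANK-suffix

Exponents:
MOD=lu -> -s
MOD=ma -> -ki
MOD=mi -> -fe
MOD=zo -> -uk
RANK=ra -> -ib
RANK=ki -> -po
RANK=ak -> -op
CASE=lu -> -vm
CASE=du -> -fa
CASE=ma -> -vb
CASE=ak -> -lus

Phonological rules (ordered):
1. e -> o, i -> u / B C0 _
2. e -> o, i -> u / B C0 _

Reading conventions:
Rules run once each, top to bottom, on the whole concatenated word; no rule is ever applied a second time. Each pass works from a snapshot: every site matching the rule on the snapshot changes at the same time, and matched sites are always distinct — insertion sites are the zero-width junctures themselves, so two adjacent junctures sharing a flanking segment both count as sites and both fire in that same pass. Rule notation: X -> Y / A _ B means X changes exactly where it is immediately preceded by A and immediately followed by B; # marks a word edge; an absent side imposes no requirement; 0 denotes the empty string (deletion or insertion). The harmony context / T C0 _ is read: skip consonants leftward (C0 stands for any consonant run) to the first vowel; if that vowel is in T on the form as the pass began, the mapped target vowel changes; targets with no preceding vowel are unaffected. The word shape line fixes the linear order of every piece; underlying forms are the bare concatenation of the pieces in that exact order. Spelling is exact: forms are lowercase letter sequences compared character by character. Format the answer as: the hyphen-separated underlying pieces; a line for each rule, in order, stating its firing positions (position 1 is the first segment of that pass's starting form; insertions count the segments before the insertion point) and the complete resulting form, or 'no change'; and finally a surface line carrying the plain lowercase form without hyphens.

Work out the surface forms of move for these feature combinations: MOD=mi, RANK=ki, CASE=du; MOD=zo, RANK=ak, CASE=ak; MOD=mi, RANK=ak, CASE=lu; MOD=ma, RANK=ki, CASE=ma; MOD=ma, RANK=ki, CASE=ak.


cell MOD=mi, RANK=ki, CASE=du:
underlying: move-fa-fe-po
1. e -> o, i -> u / B C0 _: fires at position(s) 4, 8: movofafopo
2. e -> o, i -> u / B C0 _: no change
surface: movofafopo

cell MOD=zo, RANK=ak, CASE=ak:
underlying: move-lus-uk-op
1. e -> o, i -> u / B C0 _: fires at position(s) 4: movolusukop
2. e -> o, i -> u / B C0 _: no change
surface: movolusukop

cell MOD=mi, RANK=ak, CASE=lu:
underlying: move-vm-fe-op
1. e -> o, i -> u / B C0 _: fires at position(s) 4: movovmfeop
2. e -> o, i -> u / B C0 _: fires at position(s) 8: movovmfoop
surface: movovmfoop

cell MOD=ma, RANK=ki, CASE=ma:
underlying: move-vb-ki-po
1. e -> o, i -> u / B C0 _: fires at position(s) 4: movovbkipo
2. e -> o, i -> u / B C0 _: fires at position(s) 8: movovbkupo
surface: movovbkupo

cell MOD=ma, RANK=ki, CASE=ak:
underlying: move-lus-ki-po
1. e -> o, i -> u / B C0 _: fires at position(s) 4, 9: movoluskupo
2. e -> o, i -> u / B C0 _: no change
surface: movoluskupo


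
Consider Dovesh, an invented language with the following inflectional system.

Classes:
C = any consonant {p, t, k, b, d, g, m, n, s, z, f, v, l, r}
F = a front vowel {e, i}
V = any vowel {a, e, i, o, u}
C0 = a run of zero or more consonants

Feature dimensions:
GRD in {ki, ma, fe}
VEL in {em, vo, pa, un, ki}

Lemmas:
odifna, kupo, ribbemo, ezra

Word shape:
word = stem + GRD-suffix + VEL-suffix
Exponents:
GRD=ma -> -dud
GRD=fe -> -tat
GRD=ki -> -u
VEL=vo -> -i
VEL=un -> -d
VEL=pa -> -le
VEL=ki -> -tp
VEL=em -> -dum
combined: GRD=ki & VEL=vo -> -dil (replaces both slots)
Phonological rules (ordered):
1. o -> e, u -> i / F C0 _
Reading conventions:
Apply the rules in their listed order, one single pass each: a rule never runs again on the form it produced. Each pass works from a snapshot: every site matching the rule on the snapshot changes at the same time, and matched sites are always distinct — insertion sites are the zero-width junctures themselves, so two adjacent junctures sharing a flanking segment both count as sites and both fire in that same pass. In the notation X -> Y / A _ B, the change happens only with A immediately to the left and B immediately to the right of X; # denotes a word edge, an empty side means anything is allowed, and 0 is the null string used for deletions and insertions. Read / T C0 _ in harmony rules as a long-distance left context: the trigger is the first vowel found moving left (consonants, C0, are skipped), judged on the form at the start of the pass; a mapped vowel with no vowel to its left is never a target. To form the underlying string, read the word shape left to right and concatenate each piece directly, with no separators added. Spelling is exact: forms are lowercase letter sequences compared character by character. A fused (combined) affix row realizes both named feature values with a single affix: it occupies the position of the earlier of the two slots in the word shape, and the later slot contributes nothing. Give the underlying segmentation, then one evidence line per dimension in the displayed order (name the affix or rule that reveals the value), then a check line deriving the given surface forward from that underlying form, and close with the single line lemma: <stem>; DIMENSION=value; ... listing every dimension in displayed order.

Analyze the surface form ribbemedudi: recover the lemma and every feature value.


underlying: ribbemo-dud-i
GRD=ma - signalled by the affix -dud
VEL=vo - signalled by the affix -i
check: ribbemodudi -> ribbemedudi
lemma: ribbemo; GRD=ma; VEL=vo


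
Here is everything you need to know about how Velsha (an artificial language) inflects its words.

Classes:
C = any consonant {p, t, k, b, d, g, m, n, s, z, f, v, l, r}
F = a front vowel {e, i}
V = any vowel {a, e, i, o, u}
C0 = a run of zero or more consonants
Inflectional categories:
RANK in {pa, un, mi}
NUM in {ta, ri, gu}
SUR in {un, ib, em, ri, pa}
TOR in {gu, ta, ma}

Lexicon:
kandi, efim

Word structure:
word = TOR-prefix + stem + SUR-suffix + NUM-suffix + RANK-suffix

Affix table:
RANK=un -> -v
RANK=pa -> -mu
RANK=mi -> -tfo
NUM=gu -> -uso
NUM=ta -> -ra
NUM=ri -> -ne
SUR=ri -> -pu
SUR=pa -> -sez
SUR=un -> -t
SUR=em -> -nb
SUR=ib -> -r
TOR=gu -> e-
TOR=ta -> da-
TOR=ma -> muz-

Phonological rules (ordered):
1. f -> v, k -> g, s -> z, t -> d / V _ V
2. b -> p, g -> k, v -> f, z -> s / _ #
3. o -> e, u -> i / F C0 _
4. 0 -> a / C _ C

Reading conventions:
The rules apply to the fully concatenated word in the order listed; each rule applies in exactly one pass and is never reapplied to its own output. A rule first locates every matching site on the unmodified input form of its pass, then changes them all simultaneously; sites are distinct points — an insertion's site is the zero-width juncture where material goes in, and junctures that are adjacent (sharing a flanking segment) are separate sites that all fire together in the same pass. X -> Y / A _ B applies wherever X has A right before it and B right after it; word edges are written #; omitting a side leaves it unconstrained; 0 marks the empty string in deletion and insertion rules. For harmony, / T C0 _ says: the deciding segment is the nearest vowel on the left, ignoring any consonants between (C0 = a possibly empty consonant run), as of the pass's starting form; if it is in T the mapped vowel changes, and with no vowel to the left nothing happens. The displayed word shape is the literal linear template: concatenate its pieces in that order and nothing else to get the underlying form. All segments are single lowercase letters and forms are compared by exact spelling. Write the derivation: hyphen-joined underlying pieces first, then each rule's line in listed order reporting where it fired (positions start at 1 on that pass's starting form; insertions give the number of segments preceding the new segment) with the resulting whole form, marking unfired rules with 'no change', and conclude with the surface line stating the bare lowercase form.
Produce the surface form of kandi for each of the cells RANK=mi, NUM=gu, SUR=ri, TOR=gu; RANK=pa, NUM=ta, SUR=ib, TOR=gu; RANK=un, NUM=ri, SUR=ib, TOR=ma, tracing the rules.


cell RANK=mi, NUM=gu, SUR=ri, TOR=gu:
underlying: e-kandi-pu-uso-tfo
1. f -> v, k -> g, s -> z, t -> d / V _ V: fires at position(s) 2, 10: egandipuuzotfo
2. b -> p, g -> k, v -> f, z -> s / _ #: no change
3. o -> e, u -> i / F C0 _: fires at position(s) 8: egandipiuzotfo
4. 0 -> a / C _ C: inserts after position(s) 4, 12: eganadipiuzotafo
surface: eganadipiuzotafo

cell RANK=pa, NUM=ta, SUR=ib, TOR=gu:
underlying: e-kandi-r-ra-mu
1. f -> v, k -> g, s -> z, t -> d / V _ V: fires at position(s) 2: egandirramu
2. b -> p, g -> k, v -> f, z -> s / _ #: no change
3. o -> e, u -> i / F C0 _: no change
4. 0 -> a / C _ C: inserts after position(s) 4, 7: eganadiraramu
surface: eganadiraramu

cell RANK=un, NUM=ri, SUR=ib, TOR=ma:
underlying: muz-kandi-r-ne-v
1. f -> v, k -> g, s -> z, t -> d / V _ V: no change
2. b -> p, g -> k, v -> f, z -> s / _ #: fires at position(s) 12: muzkandirnef
3. o -> e, u -> i / F C0 _: no change
4. 0 -> a / C _ C: inserts after position(s) 3, 6, 9: muzakanadiranef
surface: muzakanadiranef


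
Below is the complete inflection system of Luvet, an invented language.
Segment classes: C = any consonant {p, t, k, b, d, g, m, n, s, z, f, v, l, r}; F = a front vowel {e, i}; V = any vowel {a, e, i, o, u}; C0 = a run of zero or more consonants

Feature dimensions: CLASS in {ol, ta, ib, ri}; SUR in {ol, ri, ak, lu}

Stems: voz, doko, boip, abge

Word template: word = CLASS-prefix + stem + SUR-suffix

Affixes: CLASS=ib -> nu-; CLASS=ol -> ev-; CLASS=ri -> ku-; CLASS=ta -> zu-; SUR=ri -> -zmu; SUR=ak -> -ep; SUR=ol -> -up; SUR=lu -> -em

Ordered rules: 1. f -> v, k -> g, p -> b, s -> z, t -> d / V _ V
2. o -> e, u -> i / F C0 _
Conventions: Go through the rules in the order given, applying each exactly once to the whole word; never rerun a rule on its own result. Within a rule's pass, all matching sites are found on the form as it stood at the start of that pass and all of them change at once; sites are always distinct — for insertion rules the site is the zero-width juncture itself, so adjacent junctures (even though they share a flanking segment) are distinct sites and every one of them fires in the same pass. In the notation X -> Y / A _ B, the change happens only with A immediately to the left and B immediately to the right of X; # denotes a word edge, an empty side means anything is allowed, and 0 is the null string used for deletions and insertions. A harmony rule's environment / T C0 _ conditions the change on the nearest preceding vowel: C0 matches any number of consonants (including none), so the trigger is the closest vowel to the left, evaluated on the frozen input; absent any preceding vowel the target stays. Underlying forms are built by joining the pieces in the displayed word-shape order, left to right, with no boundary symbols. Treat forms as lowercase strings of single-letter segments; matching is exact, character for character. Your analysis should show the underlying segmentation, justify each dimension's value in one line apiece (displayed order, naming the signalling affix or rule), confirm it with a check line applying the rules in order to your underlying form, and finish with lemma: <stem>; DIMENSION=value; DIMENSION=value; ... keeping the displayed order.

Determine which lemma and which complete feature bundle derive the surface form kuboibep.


underlying: ku-boip-ep
CLASS=ri - signalled by the affix ku-
SUR=ak - signalled by the affix -ep
check: kuboipep -> kuboibep -> kuboibep
lemma: boip; CLASS=ri; SUR=ak


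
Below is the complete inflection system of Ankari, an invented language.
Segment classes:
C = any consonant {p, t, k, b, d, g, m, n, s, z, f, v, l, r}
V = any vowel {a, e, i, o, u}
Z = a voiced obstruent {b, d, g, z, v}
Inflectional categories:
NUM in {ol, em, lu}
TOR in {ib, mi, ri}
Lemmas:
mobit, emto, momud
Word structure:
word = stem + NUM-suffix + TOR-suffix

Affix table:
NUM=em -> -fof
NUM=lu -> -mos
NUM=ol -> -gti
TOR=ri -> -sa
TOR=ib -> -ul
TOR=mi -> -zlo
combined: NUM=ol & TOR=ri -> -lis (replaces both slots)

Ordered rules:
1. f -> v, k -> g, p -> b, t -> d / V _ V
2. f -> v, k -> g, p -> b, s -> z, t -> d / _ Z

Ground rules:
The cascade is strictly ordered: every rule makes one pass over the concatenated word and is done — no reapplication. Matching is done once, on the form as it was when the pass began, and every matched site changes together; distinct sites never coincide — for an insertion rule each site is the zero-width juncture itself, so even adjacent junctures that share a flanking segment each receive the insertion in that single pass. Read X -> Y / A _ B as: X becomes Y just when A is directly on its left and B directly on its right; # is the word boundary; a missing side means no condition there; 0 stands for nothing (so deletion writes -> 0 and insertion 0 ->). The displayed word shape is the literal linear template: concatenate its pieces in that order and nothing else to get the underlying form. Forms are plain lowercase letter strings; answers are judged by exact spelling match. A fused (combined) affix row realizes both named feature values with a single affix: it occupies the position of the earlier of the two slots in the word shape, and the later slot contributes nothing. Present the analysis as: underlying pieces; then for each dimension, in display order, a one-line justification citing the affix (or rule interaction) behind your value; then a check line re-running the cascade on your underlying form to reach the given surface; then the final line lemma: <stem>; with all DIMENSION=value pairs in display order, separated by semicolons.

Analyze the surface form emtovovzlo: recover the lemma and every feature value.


underlying: emto-fof-zlo
NUM=em - signalled by the affix -fof
TOR=mi - signalled by the affix -zlo
check: emtofofzlo -> emtovofzlo -> emtovovzlo
lemma: emto; NUM=em; TOR=mi


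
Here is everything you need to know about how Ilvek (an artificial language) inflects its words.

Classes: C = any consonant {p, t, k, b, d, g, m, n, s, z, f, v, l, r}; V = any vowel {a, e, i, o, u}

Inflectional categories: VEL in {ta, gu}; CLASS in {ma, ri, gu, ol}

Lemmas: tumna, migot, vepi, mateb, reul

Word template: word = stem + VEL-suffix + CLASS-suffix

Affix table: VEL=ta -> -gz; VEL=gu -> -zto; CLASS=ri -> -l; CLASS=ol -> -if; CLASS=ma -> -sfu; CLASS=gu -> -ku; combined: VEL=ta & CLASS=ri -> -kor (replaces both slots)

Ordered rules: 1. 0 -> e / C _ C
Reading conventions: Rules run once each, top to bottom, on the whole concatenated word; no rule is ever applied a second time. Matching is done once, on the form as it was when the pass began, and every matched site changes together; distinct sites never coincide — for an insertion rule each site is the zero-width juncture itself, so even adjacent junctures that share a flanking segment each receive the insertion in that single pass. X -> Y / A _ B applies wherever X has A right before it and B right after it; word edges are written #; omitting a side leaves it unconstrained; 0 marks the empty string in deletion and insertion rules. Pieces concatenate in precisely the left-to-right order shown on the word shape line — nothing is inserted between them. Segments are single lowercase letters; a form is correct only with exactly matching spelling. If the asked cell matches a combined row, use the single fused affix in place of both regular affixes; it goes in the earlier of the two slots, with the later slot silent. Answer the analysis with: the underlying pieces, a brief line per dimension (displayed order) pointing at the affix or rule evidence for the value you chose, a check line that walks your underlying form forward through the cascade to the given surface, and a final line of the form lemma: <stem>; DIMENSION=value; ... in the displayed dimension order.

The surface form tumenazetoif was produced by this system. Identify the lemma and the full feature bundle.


underlying: tumna-zto-if
VEL=gu - signalled by the affix -zto
CLASS=ol - signalled by the affix -if
check: tumnaztoif -> tumenazetoif
lemma: tumna; VEL=gu; CLASS=ol


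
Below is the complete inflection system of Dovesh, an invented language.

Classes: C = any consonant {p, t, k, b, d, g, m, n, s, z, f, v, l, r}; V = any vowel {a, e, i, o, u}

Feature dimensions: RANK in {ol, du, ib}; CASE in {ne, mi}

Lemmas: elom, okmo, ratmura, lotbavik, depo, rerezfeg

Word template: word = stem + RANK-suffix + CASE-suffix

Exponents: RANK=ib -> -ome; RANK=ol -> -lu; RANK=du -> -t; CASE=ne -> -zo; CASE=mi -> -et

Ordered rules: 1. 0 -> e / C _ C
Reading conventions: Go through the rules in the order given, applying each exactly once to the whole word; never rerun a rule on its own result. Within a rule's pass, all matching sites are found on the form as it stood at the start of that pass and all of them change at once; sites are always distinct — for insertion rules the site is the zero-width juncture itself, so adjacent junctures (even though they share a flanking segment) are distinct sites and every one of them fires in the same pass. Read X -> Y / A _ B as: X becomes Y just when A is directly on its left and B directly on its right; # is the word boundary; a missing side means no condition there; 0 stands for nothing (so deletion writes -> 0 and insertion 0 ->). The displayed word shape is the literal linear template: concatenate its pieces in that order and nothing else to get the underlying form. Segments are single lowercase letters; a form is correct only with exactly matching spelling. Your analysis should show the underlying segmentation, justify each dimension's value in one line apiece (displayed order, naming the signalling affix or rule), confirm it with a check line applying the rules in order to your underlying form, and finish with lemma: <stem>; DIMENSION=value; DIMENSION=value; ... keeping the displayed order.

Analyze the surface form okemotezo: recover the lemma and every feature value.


underlying: okmo-t-zo
RANK=du - signalled by the affix -t
CASE=ne - signalled by the affix -zo
check: okmotzo -> okemotezo
lemma: okmo; RANK=du; CASE=ne


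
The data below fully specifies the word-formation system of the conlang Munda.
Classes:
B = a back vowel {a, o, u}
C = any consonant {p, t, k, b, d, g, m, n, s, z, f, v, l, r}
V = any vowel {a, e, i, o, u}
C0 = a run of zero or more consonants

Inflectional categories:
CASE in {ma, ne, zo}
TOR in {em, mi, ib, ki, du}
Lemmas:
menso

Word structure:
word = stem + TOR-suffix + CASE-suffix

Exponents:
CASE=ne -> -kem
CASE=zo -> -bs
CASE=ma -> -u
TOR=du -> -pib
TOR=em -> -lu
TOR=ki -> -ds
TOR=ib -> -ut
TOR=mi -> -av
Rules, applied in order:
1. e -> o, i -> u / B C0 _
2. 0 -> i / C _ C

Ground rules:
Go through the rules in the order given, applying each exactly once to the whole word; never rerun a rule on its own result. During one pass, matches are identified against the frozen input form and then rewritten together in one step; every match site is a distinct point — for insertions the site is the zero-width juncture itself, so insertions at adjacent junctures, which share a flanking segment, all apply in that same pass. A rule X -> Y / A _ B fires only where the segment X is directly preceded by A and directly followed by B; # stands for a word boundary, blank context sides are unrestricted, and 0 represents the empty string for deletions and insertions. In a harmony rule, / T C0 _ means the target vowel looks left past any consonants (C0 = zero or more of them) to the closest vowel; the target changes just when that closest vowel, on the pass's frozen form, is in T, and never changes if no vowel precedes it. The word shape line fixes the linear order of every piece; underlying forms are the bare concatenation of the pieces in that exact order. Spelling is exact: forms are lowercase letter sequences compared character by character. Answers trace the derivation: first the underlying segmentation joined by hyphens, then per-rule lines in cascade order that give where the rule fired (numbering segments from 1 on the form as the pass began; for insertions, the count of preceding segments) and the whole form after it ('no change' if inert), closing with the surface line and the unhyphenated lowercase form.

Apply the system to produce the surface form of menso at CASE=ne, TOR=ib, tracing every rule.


underlying: menso-ut-kem
1. e -> o, i -> u / B C0 _: fires at position(s) 9: mensoutkom
2. 0 -> i / C _ C: inserts after position(s) 3, 7: menisoutikom
surface: menisoutikom


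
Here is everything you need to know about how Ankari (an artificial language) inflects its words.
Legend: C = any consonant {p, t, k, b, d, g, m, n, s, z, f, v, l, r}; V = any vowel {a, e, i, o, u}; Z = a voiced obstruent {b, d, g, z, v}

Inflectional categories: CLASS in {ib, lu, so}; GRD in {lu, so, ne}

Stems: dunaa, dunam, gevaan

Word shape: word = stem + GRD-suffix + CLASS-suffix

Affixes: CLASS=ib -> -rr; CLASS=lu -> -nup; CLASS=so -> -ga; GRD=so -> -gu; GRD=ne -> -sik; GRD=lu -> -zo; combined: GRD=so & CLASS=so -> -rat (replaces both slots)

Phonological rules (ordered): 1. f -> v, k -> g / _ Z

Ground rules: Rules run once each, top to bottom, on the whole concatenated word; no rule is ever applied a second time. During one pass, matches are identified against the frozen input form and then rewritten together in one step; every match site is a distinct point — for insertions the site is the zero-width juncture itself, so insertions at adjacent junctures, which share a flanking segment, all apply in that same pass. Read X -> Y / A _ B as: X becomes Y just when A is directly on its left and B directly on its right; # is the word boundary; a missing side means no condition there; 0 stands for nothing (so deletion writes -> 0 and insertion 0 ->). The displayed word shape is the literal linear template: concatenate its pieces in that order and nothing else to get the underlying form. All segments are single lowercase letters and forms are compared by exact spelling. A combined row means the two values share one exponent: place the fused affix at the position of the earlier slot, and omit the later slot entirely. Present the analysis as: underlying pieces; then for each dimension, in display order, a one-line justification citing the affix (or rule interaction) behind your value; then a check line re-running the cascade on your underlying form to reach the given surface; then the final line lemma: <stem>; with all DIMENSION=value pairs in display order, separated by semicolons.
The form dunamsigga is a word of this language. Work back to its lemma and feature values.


underlying: dunam-sik-ga
CLASS=so - signalled by the affix -ga
GRD=ne - signalled by the affix -sik
check: dunamsikga -> dunamsigga
lemma: dunam; CLASS=so; GRD=ne


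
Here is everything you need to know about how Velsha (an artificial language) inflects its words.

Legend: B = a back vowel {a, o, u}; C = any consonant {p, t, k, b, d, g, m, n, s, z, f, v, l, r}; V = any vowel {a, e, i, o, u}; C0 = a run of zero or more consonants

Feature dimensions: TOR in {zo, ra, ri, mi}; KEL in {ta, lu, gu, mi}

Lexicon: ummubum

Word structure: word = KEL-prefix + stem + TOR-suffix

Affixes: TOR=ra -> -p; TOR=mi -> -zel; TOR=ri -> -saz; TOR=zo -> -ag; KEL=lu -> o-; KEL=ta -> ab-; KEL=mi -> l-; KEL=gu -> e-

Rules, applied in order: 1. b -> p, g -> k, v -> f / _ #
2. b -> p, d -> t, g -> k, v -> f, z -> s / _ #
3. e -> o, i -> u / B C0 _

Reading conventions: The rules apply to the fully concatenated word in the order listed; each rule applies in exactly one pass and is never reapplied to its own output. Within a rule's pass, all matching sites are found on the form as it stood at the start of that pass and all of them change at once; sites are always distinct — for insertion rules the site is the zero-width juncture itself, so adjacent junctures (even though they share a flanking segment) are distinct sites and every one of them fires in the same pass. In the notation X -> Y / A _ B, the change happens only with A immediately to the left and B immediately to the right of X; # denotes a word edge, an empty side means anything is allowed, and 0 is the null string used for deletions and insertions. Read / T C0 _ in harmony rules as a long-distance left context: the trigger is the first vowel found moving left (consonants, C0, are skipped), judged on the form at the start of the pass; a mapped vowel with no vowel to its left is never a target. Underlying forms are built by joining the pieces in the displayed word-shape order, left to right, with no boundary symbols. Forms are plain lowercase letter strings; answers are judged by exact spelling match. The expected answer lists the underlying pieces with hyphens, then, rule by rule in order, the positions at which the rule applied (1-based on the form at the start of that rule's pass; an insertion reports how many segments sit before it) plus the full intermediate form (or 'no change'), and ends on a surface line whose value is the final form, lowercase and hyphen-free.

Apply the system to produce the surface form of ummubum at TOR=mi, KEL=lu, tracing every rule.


underlying: o-ummubum-zel
1. b -> p, g -> k, v -> f / _ #: no change
2. b -> p, d -> t, g -> k, v -> f, z -> s / _ #: no change
3. e -> o, i -> u / B C0 _: fires at position(s) 10: oummubumzol
surface: oummubumzol


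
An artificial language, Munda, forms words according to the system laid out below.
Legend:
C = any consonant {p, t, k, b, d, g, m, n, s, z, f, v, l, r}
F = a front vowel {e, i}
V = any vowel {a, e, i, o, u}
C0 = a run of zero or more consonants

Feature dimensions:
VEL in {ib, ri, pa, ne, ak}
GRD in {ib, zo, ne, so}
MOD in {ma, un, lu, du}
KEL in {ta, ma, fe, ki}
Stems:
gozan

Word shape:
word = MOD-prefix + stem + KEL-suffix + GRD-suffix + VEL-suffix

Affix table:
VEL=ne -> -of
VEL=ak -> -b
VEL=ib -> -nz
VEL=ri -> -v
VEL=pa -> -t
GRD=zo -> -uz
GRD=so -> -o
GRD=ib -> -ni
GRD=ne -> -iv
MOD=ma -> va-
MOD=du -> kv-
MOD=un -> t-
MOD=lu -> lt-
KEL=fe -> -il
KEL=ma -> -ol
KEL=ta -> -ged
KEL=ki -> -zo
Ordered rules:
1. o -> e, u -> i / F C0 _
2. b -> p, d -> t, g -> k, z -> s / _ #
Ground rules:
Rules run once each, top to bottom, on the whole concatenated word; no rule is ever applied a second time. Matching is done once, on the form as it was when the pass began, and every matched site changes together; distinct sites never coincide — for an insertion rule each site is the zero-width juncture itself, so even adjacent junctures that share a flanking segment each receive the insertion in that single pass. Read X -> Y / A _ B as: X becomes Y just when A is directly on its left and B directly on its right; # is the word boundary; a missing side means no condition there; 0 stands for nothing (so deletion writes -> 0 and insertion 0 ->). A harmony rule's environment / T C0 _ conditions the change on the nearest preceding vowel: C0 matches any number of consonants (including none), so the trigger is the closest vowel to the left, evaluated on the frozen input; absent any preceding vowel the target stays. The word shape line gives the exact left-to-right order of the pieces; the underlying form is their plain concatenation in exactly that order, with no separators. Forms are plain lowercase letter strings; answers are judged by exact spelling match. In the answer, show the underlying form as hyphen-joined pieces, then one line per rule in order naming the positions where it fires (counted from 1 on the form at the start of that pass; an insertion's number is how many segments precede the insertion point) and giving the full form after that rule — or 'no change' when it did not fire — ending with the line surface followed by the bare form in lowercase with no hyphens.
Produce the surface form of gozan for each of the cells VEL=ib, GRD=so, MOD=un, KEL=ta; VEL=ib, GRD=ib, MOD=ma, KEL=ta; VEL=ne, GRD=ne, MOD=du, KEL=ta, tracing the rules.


cell VEL=ib, GRD=so, MOD=un, KEL=ta:
underlying: t-gozan-ged-o-nz
1. o -> e, u -> i / F C0 _: fires at position(s) 10: tgozangedenz
2. b -> p, d -> t, g -> k, z -> s / _ #: fires at position(s) 12: tgozangedens
surface: tgozangedens

cell VEL=ib, GRD=ib, MOD=ma, KEL=ta:
underlying: va-gozan-ged-ni-nz
1. o -> e, u -> i / F C0 _: no change
2. b -> p, d -> t, g -> k, z -> s / _ #: fires at position(s) 14: vagozangednins
surface: vagozangednins

cell VEL=ne, GRD=ne, MOD=du, KEL=ta:
underlying: kv-gozan-ged-iv-of
1. o -> e, u -> i / F C0 _: fires at position(s) 13: kvgozangedivef
2. b -> p, d -> t, g -> k, z -> s / _ #: no change
surface: kvgozangedivef


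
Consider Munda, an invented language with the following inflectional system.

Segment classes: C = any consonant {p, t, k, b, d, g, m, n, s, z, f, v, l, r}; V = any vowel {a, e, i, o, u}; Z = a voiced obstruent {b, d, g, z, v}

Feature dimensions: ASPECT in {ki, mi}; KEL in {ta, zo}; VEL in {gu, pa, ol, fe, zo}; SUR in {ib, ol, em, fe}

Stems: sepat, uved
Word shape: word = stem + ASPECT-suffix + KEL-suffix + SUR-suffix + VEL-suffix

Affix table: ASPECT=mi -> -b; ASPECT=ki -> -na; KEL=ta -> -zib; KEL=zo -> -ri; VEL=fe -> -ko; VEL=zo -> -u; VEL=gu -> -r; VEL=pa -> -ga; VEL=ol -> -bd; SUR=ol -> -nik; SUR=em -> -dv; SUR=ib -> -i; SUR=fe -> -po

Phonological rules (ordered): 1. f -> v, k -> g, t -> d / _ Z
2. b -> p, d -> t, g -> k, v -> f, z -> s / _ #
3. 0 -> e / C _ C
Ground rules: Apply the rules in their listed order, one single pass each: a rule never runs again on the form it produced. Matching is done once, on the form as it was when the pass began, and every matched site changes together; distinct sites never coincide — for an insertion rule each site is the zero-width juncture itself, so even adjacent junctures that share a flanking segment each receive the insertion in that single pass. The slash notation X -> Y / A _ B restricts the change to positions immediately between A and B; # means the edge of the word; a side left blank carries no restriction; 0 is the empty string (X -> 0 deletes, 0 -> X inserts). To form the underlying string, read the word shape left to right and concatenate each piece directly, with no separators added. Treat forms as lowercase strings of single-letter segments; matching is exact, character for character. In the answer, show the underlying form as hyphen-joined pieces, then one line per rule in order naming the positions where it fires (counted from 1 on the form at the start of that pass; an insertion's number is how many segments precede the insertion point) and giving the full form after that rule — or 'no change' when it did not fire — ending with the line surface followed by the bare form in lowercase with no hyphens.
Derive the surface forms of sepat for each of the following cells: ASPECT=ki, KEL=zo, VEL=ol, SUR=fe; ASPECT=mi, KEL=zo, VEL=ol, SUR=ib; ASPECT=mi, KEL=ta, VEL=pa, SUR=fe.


cell ASPECT=ki, KEL=zo, VEL=ol, SUR=fe:
underlying: sepat-na-ri-po-bd
1. f -> v, k -> g, t -> d / _ Z: no change
2. b -> p, d -> t, g -> k, v -> f, z -> s / _ #: fires at position(s) 13: sepatnaripobt
3. 0 -> e / C _ C: inserts after position(s) 5, 12: sepatenaripobet
surface: sepatenaripobet

cell ASPECT=mi, KEL=zo, VEL=ol, SUR=ib:
underlying: sepat-b-ri-i-bd
1. f -> v, k -> g, t -> d / _ Z: fires at position(s) 5: sepadbriibd
2. b -> p, d -> t, g -> k, v -> f, z -> s / _ #: fires at position(s) 11: sepadbriibt
3. 0 -> e / C _ C: inserts after position(s) 5, 6, 10: sepadeberiibet
surface: sepadeberiibet

cell ASPECT=mi, KEL=ta, VEL=pa, SUR=fe:
underlying: sepat-b-zib-po-ga
1. f -> v, k -> g, t -> d / _ Z: fires at position(s) 5: sepadbzibpoga
2. b -> p, d -> t, g -> k, v -> f, z -> s / _ #: no change
3. 0 -> e / C _ C: inserts after position(s) 5, 6, 9: sepadebezibepoga
surface: sepadebezibepoga


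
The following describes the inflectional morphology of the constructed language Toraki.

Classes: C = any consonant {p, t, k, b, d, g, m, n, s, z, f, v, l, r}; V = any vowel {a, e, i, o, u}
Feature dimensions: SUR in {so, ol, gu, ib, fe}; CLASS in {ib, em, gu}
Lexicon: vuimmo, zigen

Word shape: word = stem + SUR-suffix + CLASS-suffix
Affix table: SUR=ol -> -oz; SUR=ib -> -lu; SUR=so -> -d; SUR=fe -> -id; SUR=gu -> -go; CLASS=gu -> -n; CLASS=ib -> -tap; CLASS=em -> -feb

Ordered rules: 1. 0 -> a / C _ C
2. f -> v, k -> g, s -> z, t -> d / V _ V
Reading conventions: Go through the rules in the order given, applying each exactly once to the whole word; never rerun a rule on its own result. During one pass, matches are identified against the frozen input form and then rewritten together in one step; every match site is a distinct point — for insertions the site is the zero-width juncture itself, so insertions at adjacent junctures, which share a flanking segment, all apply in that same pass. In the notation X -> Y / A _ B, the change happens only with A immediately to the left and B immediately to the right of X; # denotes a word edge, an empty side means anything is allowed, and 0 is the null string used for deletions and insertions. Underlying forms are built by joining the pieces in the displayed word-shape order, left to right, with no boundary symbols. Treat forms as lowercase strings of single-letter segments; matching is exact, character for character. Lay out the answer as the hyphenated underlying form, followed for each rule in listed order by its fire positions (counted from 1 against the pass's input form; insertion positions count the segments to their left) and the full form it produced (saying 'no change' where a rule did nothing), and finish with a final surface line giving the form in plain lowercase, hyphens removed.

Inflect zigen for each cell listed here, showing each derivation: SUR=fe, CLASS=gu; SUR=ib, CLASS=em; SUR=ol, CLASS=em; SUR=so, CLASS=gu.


cell SUR=fe, CLASS=gu:
underlying: zigen-id-n
1. 0 -> a / C _ C: inserts after position(s) 7: zigenidan
2. f -> v, k -> g, s -> z, t -> d / V _ V: no change
surface: zigenidan

cell SUR=ib, CLASS=em:
underlying: zigen-lu-feb
1. 0 -> a / C _ C: inserts after position(s) 5: zigenalufeb
2. f -> v, k -> g, s -> z, t -> d / V _ V: fires at position(s) 9: zigenaluveb
surface: zigenaluveb

cell SUR=ol, CLASS=em:
underlying: zigen-oz-feb
1. 0 -> a / C _ C: inserts after position(s) 7: zigenozafeb
2. f -> v, k -> g, s -> z, t -> d / V _ V: fires at position(s) 9: zigenozaveb
surface: zigenozaveb

cell SUR=so, CLASS=gu:
underlying: zigen-d-n
1. 0 -> a / C _ C: inserts after position(s) 5, 6: zigenadan
2. f -> v, k -> g, s -> z, t -> d / V _ V: no change
surface: zigenadan


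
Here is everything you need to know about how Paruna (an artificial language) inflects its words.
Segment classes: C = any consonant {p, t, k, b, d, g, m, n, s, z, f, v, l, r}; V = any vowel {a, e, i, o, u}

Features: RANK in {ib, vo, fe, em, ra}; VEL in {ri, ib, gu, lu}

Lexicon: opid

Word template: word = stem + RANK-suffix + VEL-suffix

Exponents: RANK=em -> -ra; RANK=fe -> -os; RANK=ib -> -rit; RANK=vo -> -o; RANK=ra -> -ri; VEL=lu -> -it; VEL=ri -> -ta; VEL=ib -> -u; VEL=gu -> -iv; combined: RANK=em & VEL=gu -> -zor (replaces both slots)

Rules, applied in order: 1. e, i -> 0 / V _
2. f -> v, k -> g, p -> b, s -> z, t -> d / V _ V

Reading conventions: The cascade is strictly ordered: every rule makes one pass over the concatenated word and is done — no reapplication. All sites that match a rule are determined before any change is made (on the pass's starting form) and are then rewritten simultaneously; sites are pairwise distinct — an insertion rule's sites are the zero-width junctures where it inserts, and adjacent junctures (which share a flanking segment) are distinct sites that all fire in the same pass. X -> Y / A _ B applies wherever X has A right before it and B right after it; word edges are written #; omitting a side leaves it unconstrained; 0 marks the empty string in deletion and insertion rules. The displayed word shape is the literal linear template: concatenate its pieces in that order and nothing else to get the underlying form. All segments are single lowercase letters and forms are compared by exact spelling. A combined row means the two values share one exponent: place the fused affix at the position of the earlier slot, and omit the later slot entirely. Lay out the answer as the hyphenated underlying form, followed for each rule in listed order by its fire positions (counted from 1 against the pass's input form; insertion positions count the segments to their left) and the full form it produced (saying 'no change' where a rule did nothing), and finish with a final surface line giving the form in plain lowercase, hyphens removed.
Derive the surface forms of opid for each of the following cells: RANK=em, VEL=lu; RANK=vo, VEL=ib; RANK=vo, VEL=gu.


cell RANK=em, VEL=lu:
underlying: opid-ra-it
1. e, i -> 0 / V _: fires at position(s) 7: opidrat
2. f -> v, k -> g, p -> b, s -> z, t -> d / V _ V: fires at position(s) 2: obidrat
surface: obidrat

cell RANK=vo, VEL=ib:
underlying: opid-o-u
1. e, i -> 0 / V _: no change
2. f -> v, k -> g, p -> b, s -> z, t -> d / V _ V: fires at position(s) 2: obidou
surface: obidou

cell RANK=vo, VEL=gu:
underlying: opid-o-iv
1. e, i -> 0 / V _: fires at position(s) 6: opidov
2. f -> v, k -> g, p -> b, s -> z, t -> d / V _ V: fires at position(s) 2: obidov
surface: obidov


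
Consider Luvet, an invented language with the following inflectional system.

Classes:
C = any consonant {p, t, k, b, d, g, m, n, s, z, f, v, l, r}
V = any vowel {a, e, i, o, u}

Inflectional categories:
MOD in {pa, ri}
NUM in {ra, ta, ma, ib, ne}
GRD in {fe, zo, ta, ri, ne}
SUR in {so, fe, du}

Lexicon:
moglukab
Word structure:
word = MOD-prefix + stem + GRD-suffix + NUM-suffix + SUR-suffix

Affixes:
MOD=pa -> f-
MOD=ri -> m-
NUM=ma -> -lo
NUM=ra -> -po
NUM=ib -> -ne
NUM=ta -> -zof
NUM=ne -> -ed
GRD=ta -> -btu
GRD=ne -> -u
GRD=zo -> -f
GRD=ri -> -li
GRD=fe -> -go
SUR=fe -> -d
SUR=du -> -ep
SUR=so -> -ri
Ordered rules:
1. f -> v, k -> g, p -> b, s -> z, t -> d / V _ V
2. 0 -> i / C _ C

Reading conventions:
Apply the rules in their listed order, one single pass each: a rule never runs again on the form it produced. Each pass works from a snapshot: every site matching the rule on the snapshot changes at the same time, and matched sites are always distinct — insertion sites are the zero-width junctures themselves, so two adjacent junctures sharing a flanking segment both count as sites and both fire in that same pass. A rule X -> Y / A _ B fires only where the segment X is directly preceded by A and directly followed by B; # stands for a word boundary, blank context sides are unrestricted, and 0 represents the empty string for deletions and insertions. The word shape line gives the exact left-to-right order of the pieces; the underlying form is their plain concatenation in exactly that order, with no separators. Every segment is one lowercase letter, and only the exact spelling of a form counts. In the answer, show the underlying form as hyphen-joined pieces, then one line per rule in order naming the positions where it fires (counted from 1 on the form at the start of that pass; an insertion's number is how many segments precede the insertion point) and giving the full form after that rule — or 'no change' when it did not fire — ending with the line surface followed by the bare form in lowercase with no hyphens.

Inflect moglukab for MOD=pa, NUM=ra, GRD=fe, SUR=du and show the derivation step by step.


underlying: f-moglukab-go-po-ep
1. f -> v, k -> g, p -> b, s -> z, t -> d / V _ V: fires at position(s) 7, 12: fmoglugabgoboep
2. 0 -> i / C _ C: inserts after position(s) 1, 4, 9: fimogilugabigoboep
surface: fimogilugabigoboep
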